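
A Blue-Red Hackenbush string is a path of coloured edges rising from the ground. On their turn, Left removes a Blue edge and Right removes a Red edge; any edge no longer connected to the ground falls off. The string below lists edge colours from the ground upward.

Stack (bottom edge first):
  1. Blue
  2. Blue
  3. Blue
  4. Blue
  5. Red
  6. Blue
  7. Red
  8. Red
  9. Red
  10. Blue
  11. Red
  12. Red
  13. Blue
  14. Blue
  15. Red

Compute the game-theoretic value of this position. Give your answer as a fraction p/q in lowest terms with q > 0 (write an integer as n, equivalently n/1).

7245/2048

1 of 15 · B · max L 0 · min R +∞ → 1
2 of 15 · BB · max L 1 · min R +∞ → 2
3 of 15 · BBB · max L 2 · min R +∞ → 3
4 of 15 · BBBB · max L 3 · min R +∞ → 4
5 of 15 · BBBBR · max L 3 · min R 4 → 7/2
6 of 15 · BBBBRB · max L 7/2 · min R 4 → 15/4
7 of 15 · BBBBRBR · max L 7/2 · min R 15/4 → 29/8
8 of 15 · BBBBRBRR · max L 7/2 · min R 29/8 → 57/16
9 of 15 · BBBBRBRRR · max L 7/2 · min R 57/16 → 113/32
10 of 15 · BBBBRBRRRB · max L 113/32 · min R 57/16 → 227/64
11 of 15 · BBBBRBRRRBR · max L 113/32 · min R 227/64 → 453/128
12 of 15 · BBBBRBRRRBRR · max L 113/32 · min R 453/128 → 905/256
13 of 15 · BBBBRBRRRBRRB · max L 905/256 · min R 453/128 → 1811/512
14 of 15 · BBBBRBRRRBRRBB · max L 1811/512 · min R 453/128 → 3623/1024
15 of 15 · BBBBRBRRRBRRBBR · max L 1811/512 · min R 3623/1024 → 7245/2048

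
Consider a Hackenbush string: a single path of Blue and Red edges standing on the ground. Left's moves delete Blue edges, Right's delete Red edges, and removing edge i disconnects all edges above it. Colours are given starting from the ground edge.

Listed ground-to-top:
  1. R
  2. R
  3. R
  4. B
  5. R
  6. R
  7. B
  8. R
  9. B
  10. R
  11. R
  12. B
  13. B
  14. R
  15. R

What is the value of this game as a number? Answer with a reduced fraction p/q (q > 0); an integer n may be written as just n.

-11623/4096

value(R) = {  | 0 } -> -1
value(RR) = {  | -1; 0 } -> -2
value(RRR) = {  | -2; -1; 0 } -> -3
value(RRRB) = { -3 | -2; -1; 0 } -> -5/2
value(RRRBR) = { -3 | -5/2; -2; -1; 0 } -> -11/4
value(RRRBRR) = { -3 | -11/4; -5/2; -2; -1; 0 } -> -23/8
value(RRRBRRB) = { -3; -23/8 | -11/4; -5/2; -2; -1; 0 } -> -45/16
value(RRRBRRBR) = { -3; -23/8 | -45/16; -11/4; -5/2; -2; -1; 0 } -> -91/32
value(RRRBRRBRB) = { -3; -23/8; -91/32 | -45/16; -11/4; -5/2; -2; -1; 0 } -> -181/64
value(RRRBRRBRBR) = { -3; -23/8; -91/32 | -181/64; -45/16; -11/4; -5/2; -2; -1; 0 } -> -363/128
value(RRRBRRBRBRR) = { -3; -23/8; -91/32 | -363/128; -181/64; -45/16; -11/4; -5/2; -2; -1; 0 } -> -727/256
value(RRRBRRBRBRRB) = { -3; -23/8; -91/32; -727/256 | -363/128; -181/64; -45/16; -11/4; -5/2; -2; -1; 0 } -> -1453/512
value(RRRBRRBRBRRBB) = { -3; -23/8; -91/32; -727/256; -1453/512 | -363/128; -181/64; -45/16; -11/4; -5/2; -2; -1; 0 } -> -2905/1024
value(RRRBRRBRBRRBBR) = { -3; -23/8; -91/32; -727/256; -1453/512 | -2905/1024; -363/128; -181/64; -45/16; -11/4; -5/2; -2; -1; 0 } -> -5811/2048
value(RRRBRRBRBRRBBRR) = { -3; -23/8; -91/32; -727/256; -1453/512 | -5811/2048; -2905/1024; -363/128; -181/64; -45/16; -11/4; -5/2; -2; -1; 0 } -> -11623/4096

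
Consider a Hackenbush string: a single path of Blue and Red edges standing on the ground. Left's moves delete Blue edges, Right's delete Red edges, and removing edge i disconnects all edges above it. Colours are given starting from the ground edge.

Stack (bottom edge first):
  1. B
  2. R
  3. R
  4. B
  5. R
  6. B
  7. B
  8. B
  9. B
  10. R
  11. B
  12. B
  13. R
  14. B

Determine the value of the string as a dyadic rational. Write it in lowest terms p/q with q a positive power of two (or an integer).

g_1 [B]  L=[0]  R=[∅]  — 1
g_2 [BR]  L=[0]  R=[1]  — 1/2
g_3 [BRR]  L=[0]  R=[1/2; 1]  — 1/4
g_4 [BRRB]  L=[0; 1/4]  R=[1/2; 1]  — 3/8
g_5 [BRRBR]  L=[0; 1/4]  R=[3/8; 1/2; 1]  — 5/16
g_6 [BRRBRB]  L=[0; 1/4; 5/16]  R=[3/8; 1/2; 1]  — 11/32
g_7 [BRRBRBB]  L=[0; 1/4; 5/16; 11/32]  R=[3/8; 1/2; 1]  — 23/64
g_8 [BRRBRBBB]  L=[0; 1/4; 5/16; 11/32; 23/64]  R=[3/8; 1/2; 1]  — 47/128
g_9 [BRRBRBBBB]  L=[0; 1/4; 5/16; 11/32; 23/64; 47/128]  R=[3/8; 1/2; 1]  — 95/256
g_10 [BRRBRBBBBR]  L=[0; 1/4; 5/16; 11/32; 23/64; 47/128]  R=[95/256; 3/8; 1/2; 1]  — 189/512
g_11 [BRRBRBBBBRB]  L=[0; 1/4; 5/16; 11/32; 23/64; 47/128; 189/512]  R=[95/256; 3/8; 1/2; 1]  — 379/1024
g_12 [BRRBRBBBBRBB]  L=[0; 1/4; 5/16; 11/32; 23/64; 47/128; 189/512; 379/1024]  R=[95/256; 3/8; 1/2; 1]  — 759/2048
g_13 [BRRBRBBBBRBBR]  L=[0; 1/4; 5/16; 11/32; 23/64; 47/128; 189/512; 379/1024]  R=[759/2048; 95/256; 3/8; 1/2; 1]  — 1517/4096
g_14 [BRRBRBBBBRBBRB]  L=[0; 1/4; 5/16; 11/32; 23/64; 47/128; 189/512; 379/1024; 1517/4096]  R=[759/2048; 95/256; 3/8; 1/2; 1]  — 3035/8192

3035/8192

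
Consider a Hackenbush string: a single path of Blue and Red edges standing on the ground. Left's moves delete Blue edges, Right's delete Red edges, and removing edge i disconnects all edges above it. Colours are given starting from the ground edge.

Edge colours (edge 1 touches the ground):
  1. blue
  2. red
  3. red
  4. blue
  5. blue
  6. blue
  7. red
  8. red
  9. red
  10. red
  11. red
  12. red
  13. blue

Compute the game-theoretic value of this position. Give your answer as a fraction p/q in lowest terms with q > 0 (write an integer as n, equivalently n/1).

1795/4096

1 of 13 · b · max L 0 · min R +∞ -> 1
2 of 13 · br · max L 0 · min R 1 -> 1/2
3 of 13 · brr · max L 0 · min R 1/2 -> 1/4
4 of 13 · brrb · max L 1/4 · min R 1/2 -> 3/8
5 of 13 · brrbb · max L 3/8 · min R 1/2 -> 7/16
6 of 13 · brrbbb · max L 7/16 · min R 1/2 -> 15/32
7 of 13 · brrbbbr · max L 7/16 · min R 15/32 -> 29/64
8 of 13 · brrbbbrr · max L 7/16 · min R 29/64 -> 57/128
9 of 13 · brrbbbrrr · max L 7/16 · min R 57/128 -> 113/256
10 of 13 · brrbbbrrrr · max L 7/16 · min R 113/256 -> 225/512
11 of 13 · brrbbbrrrrr · max L 7/16 · min R 225/512 -> 449/1024
12 of 13 · brrbbbrrrrrr · max L 7/16 · min R 449/1024 -> 897/2048
13 of 13 · brrbbbrrrrrrb · max L 897/2048 · min R 449/1024 -> 1795/4096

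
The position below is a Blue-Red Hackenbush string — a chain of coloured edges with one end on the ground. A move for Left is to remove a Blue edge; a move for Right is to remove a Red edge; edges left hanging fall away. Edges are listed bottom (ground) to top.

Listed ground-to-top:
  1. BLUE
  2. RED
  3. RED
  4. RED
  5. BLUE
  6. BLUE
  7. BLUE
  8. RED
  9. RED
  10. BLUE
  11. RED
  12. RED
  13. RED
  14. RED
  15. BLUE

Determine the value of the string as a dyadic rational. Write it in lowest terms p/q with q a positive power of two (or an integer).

Build G(s[:k]) for k = 1..15, string s = BLUE RED RED RED BLUE BLUE BLUE RED RED BLUE RED RED RED RED BLUE.
G_1 [B]  L=[0]  R=[(no moves)]  => 1
G_2 [BR]  L=[0]  R=[1]  => 1/2
G_3 [BRR]  L=[0]  R=[1/2, 1]  => 1/4
G_4 [BRRR]  L=[0]  R=[1/4, 1/2, 1]  => 1/8
G_5 [BRRRB]  L=[0, 1/8]  R=[1/4, 1/2, 1]  => 3/16
G_6 [BRRRBB]  L=[0, 1/8, 3/16]  R=[1/4, 1/2, 1]  => 7/32
G_7 [BRRRBBB]  L=[0, 1/8, 3/16, 7/32]  R=[1/4, 1/2, 1]  => 15/64
G_8 [BRRRBBBR]  L=[0, 1/8, 3/16, 7/32]  R=[15/64, 1/4, 1/2, 1]  => 29/128
G_9 [BRRRBBBRR]  L=[0, 1/8, 3/16, 7/32]  R=[29/128, 15/64, 1/4, 1/2, 1]  => 57/256
G_10 [BRRRBBBRRB]  L=[0, 1/8, 3/16, 7/32, 57/256]  R=[29/128, 15/64, 1/4, 1/2, 1]  => 115/512
G_11 [BRRRBBBRRBR]  L=[0, 1/8, 3/16, 7/32, 57/256]  R=[115/512, 29/128, 15/64, 1/4, 1/2, 1]  => 229/1024
G_12 [BRRRBBBRRBRR]  L=[0, 1/8, 3/16, 7/32, 57/256]  R=[229/1024, 115/512, 29/128, 15/64, 1/4, 1/2, 1]  => 457/2048
G_13 [BRRRBBBRRBRRR]  L=[0, 1/8, 3/16, 7/32, 57/256]  R=[457/2048, 229/1024, 115/512, 29/128, 15/64, 1/4, 1/2, 1]  => 913/4096
G_14 [BRRRBBBRRBRRRR]  L=[0, 1/8, 3/16, 7/32, 57/256]  R=[913/4096, 457/2048, 229/1024, 115/512, 29/128, 15/64, 1/4, 1/2, 1]  => 1825/8192
G_15 [BRRRBBBRRBRRRRB]  L=[0, 1/8, 3/16, 7/32, 57/256, 1825/8192]  R=[913/4096, 457/2048, 229/1024, 115/512, 29/128, 15/64, 1/4, 1/2, 1]  => 3651/16384

3651/16384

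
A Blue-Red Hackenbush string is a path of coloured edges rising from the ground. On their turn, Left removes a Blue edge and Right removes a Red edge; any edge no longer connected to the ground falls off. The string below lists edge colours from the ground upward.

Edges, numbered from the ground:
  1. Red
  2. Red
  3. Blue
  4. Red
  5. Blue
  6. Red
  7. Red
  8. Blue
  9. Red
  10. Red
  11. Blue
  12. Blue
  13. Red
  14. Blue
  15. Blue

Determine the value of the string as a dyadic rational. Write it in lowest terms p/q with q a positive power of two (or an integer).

edge 1 of 15 (Red): { — | 0 } → -1
edge 2 of 15 (Red): { — | -1 0 } → -2
edge 3 of 15 (Blue): { -2 | -1 0 } → -3/2
edge 4 of 15 (Red): { -2 | -3/2 -1 0 } → -7/4
edge 5 of 15 (Blue): { -2 -7/4 | -3/2 -1 0 } → -13/8
edge 6 of 15 (Red): { -2 -7/4 | -13/8 -3/2 -1 0 } → -27/16
edge 7 of 15 (Red): { -2 -7/4 | -27/16 -13/8 -3/2 -1 0 } → -55/32
edge 8 of 15 (Blue): { -2 -7/4 -55/32 | -27/16 -13/8 -3/2 -1 0 } → -109/64
edge 9 of 15 (Red): { -2 -7/4 -55/32 | -109/64 -27/16 -13/8 -3/2 -1 0 } → -219/128
edge 10 of 15 (Red): { -2 -7/4 -55/32 | -219/128 -109/64 -27/16 -13/8 -3/2 -1 0 } → -439/256
edge 11 of 15 (Blue): { -2 -7/4 -55/32 -439/256 | -219/128 -109/64 -27/16 -13/8 -3/2 -1 0 } → -877/512
edge 12 of 15 (Blue): { -2 -7/4 -55/32 -439/256 -877/512 | -219/128 -109/64 -27/16 -13/8 -3/2 -1 0 } → -1753/1024
edge 13 of 15 (Red): { -2 -7/4 -55/32 -439/256 -877/512 | -1753/1024 -219/128 -109/64 -27/16 -13/8 -3/2 -1 0 } → -3507/2048
edge 14 of 15 (Blue): { -2 -7/4 -55/32 -439/256 -877/512 -3507/2048 | -1753/1024 -219/128 -109/64 -27/16 -13/8 -3/2 -1 0 } → -7013/4096
edge 15 of 15 (Blue): { -2 -7/4 -55/32 -439/256 -877/512 -3507/2048 -7013/4096 | -1753/1024 -219/128 -109/64 -27/16 -13/8 -3/2 -1 0 } → -14025/8192

-14025/8192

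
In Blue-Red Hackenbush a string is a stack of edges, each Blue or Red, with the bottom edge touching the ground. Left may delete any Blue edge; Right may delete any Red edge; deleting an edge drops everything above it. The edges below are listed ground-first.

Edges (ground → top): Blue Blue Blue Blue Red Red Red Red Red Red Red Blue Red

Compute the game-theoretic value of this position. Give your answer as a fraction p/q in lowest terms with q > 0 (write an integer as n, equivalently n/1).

1541/512

Recurse on prefixes of the 13-edge string Blue Blue Blue Blue Red Red Red Red Red Red Red Blue Red:
G_1 [B]  L=[0]  R=[·]  so 1
G_2 [BB]  L=[0; 1]  R=[·]  so 2
G_3 [BBB]  L=[0; 1; 2]  R=[·]  so 3
G_4 [BBBB]  L=[0; 1; 2; 3]  R=[·]  so 4
G_5 [BBBBR]  L=[0; 1; 2; 3]  R=[4]  so 7/2
G_6 [BBBBRR]  L=[0; 1; 2; 3]  R=[7/2; 4]  so 13/4
G_7 [BBBBRRR]  L=[0; 1; 2; 3]  R=[13/4; 7/2; 4]  so 25/8
G_8 [BBBBRRRR]  L=[0; 1; 2; 3]  R=[25/8; 13/4; 7/2; 4]  so 49/16
G_9 [BBBBRRRRR]  L=[0; 1; 2; 3]  R=[49/16; 25/8; 13/4; 7/2; 4]  so 97/32
G_10 [BBBBRRRRRR]  L=[0; 1; 2; 3]  R=[97/32; 49/16; 25/8; 13/4; 7/2; 4]  so 193/64
G_11 [BBBBRRRRRRR]  L=[0; 1; 2; 3]  R=[193/64; 97/32; 49/16; 25/8; 13/4; 7/2; 4]  so 385/128
G_12 [BBBBRRRRRRRB]  L=[0; 1; 2; 3; 385/128]  R=[193/64; 97/32; 49/16; 25/8; 13/4; 7/2; 4]  so 771/256
G_13 [BBBBRRRRRRRBR]  L=[0; 1; 2; 3; 385/128]  R=[771/256; 193/64; 97/32; 49/16; 25/8; 13/4; 7/2; 4]  so 1541/512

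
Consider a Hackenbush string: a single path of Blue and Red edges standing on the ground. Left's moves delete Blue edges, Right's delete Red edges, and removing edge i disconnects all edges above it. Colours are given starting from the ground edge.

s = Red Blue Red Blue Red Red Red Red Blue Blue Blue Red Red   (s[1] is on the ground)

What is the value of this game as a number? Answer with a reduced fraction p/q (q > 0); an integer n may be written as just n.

val(R) = { · | 0 } = -1
val(RB) = { -1 | 0 } = -1/2
val(RBR) = { -1 | -1/2; 0 } = -3/4
val(RBRB) = { -1; -3/4 | -1/2; 0 } = -5/8
val(RBRBR) = { -1; -3/4 | -5/8; -1/2; 0 } = -11/16
val(RBRBRR) = { -1; -3/4 | -11/16; -5/8; -1/2; 0 } = -23/32
val(RBRBRRR) = { -1; -3/4 | -23/32; -11/16; -5/8; -1/2; 0 } = -47/64
val(RBRBRRRR) = { -1; -3/4 | -47/64; -23/32; -11/16; -5/8; -1/2; 0 } = -95/128
val(RBRBRRRRB) = { -1; -3/4; -95/128 | -47/64; -23/32; -11/16; -5/8; -1/2; 0 } = -189/256
val(RBRBRRRRBB) = { -1; -3/4; -95/128; -189/256 | -47/64; -23/32; -11/16; -5/8; -1/2; 0 } = -377/512
val(RBRBRRRRBBB) = { -1; -3/4; -95/128; -189/256; -377/512 | -47/64; -23/32; -11/16; -5/8; -1/2; 0 } = -753/1024
val(RBRBRRRRBBBR) = { -1; -3/4; -95/128; -189/256; -377/512 | -753/1024; -47/64; -23/32; -11/16; -5/8; -1/2; 0 } = -1507/2048
val(RBRBRRRRBBBRR) = { -1; -3/4; -95/128; -189/256; -377/512 | -1507/2048; -753/1024; -47/64; -23/32; -11/16; -5/8; -1/2; 0 } = -3015/4096

-3015/4096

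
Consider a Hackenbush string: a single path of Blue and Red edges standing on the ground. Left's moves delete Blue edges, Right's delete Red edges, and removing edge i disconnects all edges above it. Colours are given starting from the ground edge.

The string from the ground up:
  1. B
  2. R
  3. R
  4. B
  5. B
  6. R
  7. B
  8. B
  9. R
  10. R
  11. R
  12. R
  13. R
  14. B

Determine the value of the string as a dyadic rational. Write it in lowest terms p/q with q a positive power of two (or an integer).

value(B) = { 0 | (no moves) } => 1
value(BR) = { 0 | 1 } => 1/2
value(BRR) = { 0 | 1/2; 1 } => 1/4
value(BRRB) = { 0; 1/4 | 1/2; 1 } => 3/8
value(BRRBB) = { 0; 1/4; 3/8 | 1/2; 1 } => 7/16
value(BRRBBR) = { 0; 1/4; 3/8 | 7/16; 1/2; 1 } => 13/32
value(BRRBBRB) = { 0; 1/4; 3/8; 13/32 | 7/16; 1/2; 1 } => 27/64
value(BRRBBRBB) = { 0; 1/4; 3/8; 13/32; 27/64 | 7/16; 1/2; 1 } => 55/128
value(BRRBBRBBR) = { 0; 1/4; 3/8; 13/32; 27/64 | 55/128; 7/16; 1/2; 1 } => 109/256
value(BRRBBRBBRR) = { 0; 1/4; 3/8; 13/32; 27/64 | 109/256; 55/128; 7/16; 1/2; 1 } => 217/512
value(BRRBBRBBRRR) = { 0; 1/4; 3/8; 13/32; 27/64 | 217/512; 109/256; 55/128; 7/16; 1/2; 1 } => 433/1024
value(BRRBBRBBRRRR) = { 0; 1/4; 3/8; 13/32; 27/64 | 433/1024; 217/512; 109/256; 55/128; 7/16; 1/2; 1 } => 865/2048
value(BRRBBRBBRRRRR) = { 0; 1/4; 3/8; 13/32; 27/64 | 865/2048; 433/1024; 217/512; 109/256; 55/128; 7/16; 1/2; 1 } => 1729/4096
value(BRRBBRBBRRRRRB) = { 0; 1/4; 3/8; 13/32; 27/64; 1729/4096 | 865/2048; 433/1024; 217/512; 109/256; 55/128; 7/16; 1/2; 1 } => 3459/8192

3459/8192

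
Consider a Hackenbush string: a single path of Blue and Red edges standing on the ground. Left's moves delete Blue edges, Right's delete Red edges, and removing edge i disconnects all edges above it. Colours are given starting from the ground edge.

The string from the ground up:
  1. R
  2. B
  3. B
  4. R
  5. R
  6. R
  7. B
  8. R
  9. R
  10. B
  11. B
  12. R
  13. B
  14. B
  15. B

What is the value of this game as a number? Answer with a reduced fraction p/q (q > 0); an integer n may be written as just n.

step 1: add R to get R; options L={ ∅ } R={ 0 } = -1
step 2: add B to get RB; options L={ -1 } R={ 0 } = -1/2
step 3: add B to get RBB; options L={ -1, -1/2 } R={ 0 } = -1/4
step 4: add R to get RBBR; options L={ -1, -1/2 } R={ -1/4, 0 } = -3/8
step 5: add R to get RBBRR; options L={ -1, -1/2 } R={ -3/8, -1/4, 0 } = -7/16
step 6: add R to get RBBRRR; options L={ -1, -1/2 } R={ -7/16, -3/8, -1/4, 0 } = -15/32
step 7: add B to get RBBRRRB; options L={ -1, -1/2, -15/32 } R={ -7/16, -3/8, -1/4, 0 } = -29/64
step 8: add R to get RBBRRRBR; options L={ -1, -1/2, -15/32 } R={ -29/64, -7/16, -3/8, -1/4, 0 } = -59/128
step 9: add R to get RBBRRRBRR; options L={ -1, -1/2, -15/32 } R={ -59/128, -29/64, -7/16, -3/8, -1/4, 0 } = -119/256
step 10: add B to get RBBRRRBRRB; options L={ -1, -1/2, -15/32, -119/256 } R={ -59/128, -29/64, -7/16, -3/8, -1/4, 0 } = -237/512
step 11: add B to get RBBRRRBRRBB; options L={ -1, -1/2, -15/32, -119/256, -237/512 } R={ -59/128, -29/64, -7/16, -3/8, -1/4, 0 } = -473/1024
step 12: add R to get RBBRRRBRRBBR; options L={ -1, -1/2, -15/32, -119/256, -237/512 } R={ -473/1024, -59/128, -29/64, -7/16, -3/8, -1/4, 0 } = -947/2048
step 13: add B to get RBBRRRBRRBBRB; options L={ -1, -1/2, -15/32, -119/256, -237/512, -947/2048 } R={ -473/1024, -59/128, -29/64, -7/16, -3/8, -1/4, 0 } = -1893/4096
step 14: add B to get RBBRRRBRRBBRBB; options L={ -1, -1/2, -15/32, -119/256, -237/512, -947/2048, -1893/4096 } R={ -473/1024, -59/128, -29/64, -7/16, -3/8, -1/4, 0 } = -3785/8192
step 15: add B to get RBBRRRBRRBBRBBB; options L={ -1, -1/2, -15/32, -119/256, -237/512, -947/2048, -1893/4096, -3785/8192 } R={ -473/1024, -59/128, -29/64, -7/16, -3/8, -1/4, 0 } = -7569/16384

-7569/16384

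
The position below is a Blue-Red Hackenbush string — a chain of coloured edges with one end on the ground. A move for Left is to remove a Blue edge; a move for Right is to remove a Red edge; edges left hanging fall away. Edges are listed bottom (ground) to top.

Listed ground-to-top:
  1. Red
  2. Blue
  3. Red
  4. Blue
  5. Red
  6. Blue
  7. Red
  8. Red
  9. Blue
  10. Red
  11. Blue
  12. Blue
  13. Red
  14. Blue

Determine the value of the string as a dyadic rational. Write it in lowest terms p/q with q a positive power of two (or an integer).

Build value(s[:k]) for k = 1..14, string s = Red Blue Red Blue Red Blue Red Red Blue Red Blue Blue Red Blue.
1 of 14 · R · max L −∞ · min R 0 → -1
2 of 14 · RB · max L -1 · min R 0 → -1/2
3 of 14 · RBR · max L -1 · min R -1/2 → -3/4
4 of 14 · RBRB · max L -3/4 · min R -1/2 → -5/8
5 of 14 · RBRBR · max L -3/4 · min R -5/8 → -11/16
6 of 14 · RBRBRB · max L -11/16 · min R -5/8 → -21/32
7 of 14 · RBRBRBR · max L -11/16 · min R -21/32 → -43/64
8 of 14 · RBRBRBRR · max L -11/16 · min R -43/64 → -87/128
9 of 14 · RBRBRBRRB · max L -87/128 · min R -43/64 → -173/256
10 of 14 · RBRBRBRRBR · max L -87/128 · min R -173/256 → -347/512
11 of 14 · RBRBRBRRBRB · max L -347/512 · min R -173/256 → -693/1024
12 of 14 · RBRBRBRRBRBB · max L -693/1024 · min R -173/256 → -1385/2048
13 of 14 · RBRBRBRRBRBBR · max L -693/1024 · min R -1385/2048 → -2771/4096
14 of 14 · RBRBRBRRBRBBRB · max L -2771/4096 · min R -1385/2048 → -5541/8192

-5541/8192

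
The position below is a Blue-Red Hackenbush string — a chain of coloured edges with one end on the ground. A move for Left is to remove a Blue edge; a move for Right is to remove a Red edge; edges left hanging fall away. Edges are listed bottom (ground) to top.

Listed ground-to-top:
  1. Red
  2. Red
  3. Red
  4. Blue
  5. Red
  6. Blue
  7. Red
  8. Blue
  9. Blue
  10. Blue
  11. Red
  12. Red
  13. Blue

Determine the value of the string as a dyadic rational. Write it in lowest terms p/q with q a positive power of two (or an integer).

-2701/1024

g(R) = { none | 0 } = -1
g(RR) = { none | -1,0 } = -2
g(RRR) = { none | -2,-1,0 } = -3
g(RRRB) = { -3 | -2,-1,0 } = -5/2
g(RRRBR) = { -3 | -5/2,-2,-1,0 } = -11/4
g(RRRBRB) = { -3,-11/4 | -5/2,-2,-1,0 } = -21/8
g(RRRBRBR) = { -3,-11/4 | -21/8,-5/2,-2,-1,0 } = -43/16
g(RRRBRBRB) = { -3,-11/4,-43/16 | -21/8,-5/2,-2,-1,0 } = -85/32
g(RRRBRBRBB) = { -3,-11/4,-43/16,-85/32 | -21/8,-5/2,-2,-1,0 } = -169/64
g(RRRBRBRBBB) = { -3,-11/4,-43/16,-85/32,-169/64 | -21/8,-5/2,-2,-1,0 } = -337/128
g(RRRBRBRBBBR) = { -3,-11/4,-43/16,-85/32,-169/64 | -337/128,-21/8,-5/2,-2,-1,0 } = -675/256
g(RRRBRBRBBBRR) = { -3,-11/4,-43/16,-85/32,-169/64 | -675/256,-337/128,-21/8,-5/2,-2,-1,0 } = -1351/512
g(RRRBRBRBBBRRB) = { -3,-11/4,-43/16,-85/32,-169/64,-1351/512 | -675/256,-337/128,-21/8,-5/2,-2,-1,0 } = -2701/1024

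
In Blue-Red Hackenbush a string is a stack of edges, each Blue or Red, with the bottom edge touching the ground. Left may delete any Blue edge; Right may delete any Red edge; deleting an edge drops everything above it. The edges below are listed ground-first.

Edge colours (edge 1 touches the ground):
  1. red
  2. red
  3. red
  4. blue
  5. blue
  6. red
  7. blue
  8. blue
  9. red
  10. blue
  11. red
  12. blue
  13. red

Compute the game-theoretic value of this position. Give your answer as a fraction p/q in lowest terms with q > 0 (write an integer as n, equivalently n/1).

step 1: add red to get r; options L={ none } R={ 0 } gives -1
step 2: add red to get rr; options L={ none } R={ -1 0 } gives -2
step 3: add red to get rrr; options L={ none } R={ -2 -1 0 } gives -3
step 4: add blue to get rrrb; options L={ -3 } R={ -2 -1 0 } gives -5/2
step 5: add blue to get rrrbb; options L={ -3 -5/2 } R={ -2 -1 0 } gives -9/4
step 6: add red to get rrrbbr; options L={ -3 -5/2 } R={ -9/4 -2 -1 0 } gives -19/8
step 7: add blue to get rrrbbrb; options L={ -3 -5/2 -19/8 } R={ -9/4 -2 -1 0 } gives -37/16
step 8: add blue to get rrrbbrbb; options L={ -3 -5/2 -19/8 -37/16 } R={ -9/4 -2 -1 0 } gives -73/32
step 9: add red to get rrrbbrbbr; options L={ -3 -5/2 -19/8 -37/16 } R={ -73/32 -9/4 -2 -1 0 } gives -147/64
step 10: add blue to get rrrbbrbbrb; options L={ -3 -5/2 -19/8 -37/16 -147/64 } R={ -73/32 -9/4 -2 -1 0 } gives -293/128
step 11: add red to get rrrbbrbbrbr; options L={ -3 -5/2 -19/8 -37/16 -147/64 } R={ -293/128 -73/32 -9/4 -2 -1 0 } gives -587/256
step 12: add blue to get rrrbbrbbrbrb; options L={ -3 -5/2 -19/8 -37/16 -147/64 -587/256 } R={ -293/128 -73/32 -9/4 -2 -1 0 } gives -1173/512
step 13: add red to get rrrbbrbbrbrbr; options L={ -3 -5/2 -19/8 -37/16 -147/64 -587/256 } R={ -1173/512 -293/128 -73/32 -9/4 -2 -1 0 } gives -2347/1024

-2347/1024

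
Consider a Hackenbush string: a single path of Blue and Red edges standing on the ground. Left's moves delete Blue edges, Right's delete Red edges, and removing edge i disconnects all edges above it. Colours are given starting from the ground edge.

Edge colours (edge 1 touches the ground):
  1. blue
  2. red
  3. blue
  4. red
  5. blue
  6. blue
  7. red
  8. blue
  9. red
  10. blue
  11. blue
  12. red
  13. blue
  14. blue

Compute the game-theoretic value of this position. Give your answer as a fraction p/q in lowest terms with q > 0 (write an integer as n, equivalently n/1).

5815/8192

Build g(s[:k]) for k = 1..14, string s = blue red blue red blue blue red blue red blue blue red blue blue.
edge 1 of 14 (blue): { 0 | · } so 1
edge 2 of 14 (red): { 0 | 1 } so 1/2
edge 3 of 14 (blue): { 0, 1/2 | 1 } so 3/4
edge 4 of 14 (red): { 0, 1/2 | 3/4, 1 } so 5/8
edge 5 of 14 (blue): { 0, 1/2, 5/8 | 3/4, 1 } so 11/16
edge 6 of 14 (blue): { 0, 1/2, 5/8, 11/16 | 3/4, 1 } so 23/32
edge 7 of 14 (red): { 0, 1/2, 5/8, 11/16 | 23/32, 3/4, 1 } so 45/64
edge 8 of 14 (blue): { 0, 1/2, 5/8, 11/16, 45/64 | 23/32, 3/4, 1 } so 91/128
edge 9 of 14 (red): { 0, 1/2, 5/8, 11/16, 45/64 | 91/128, 23/32, 3/4, 1 } so 181/256
edge 10 of 14 (blue): { 0, 1/2, 5/8, 11/16, 45/64, 181/256 | 91/128, 23/32, 3/4, 1 } so 363/512
edge 11 of 14 (blue): { 0, 1/2, 5/8, 11/16, 45/64, 181/256, 363/512 | 91/128, 23/32, 3/4, 1 } so 727/1024
edge 12 of 14 (red): { 0, 1/2, 5/8, 11/16, 45/64, 181/256, 363/512 | 727/1024, 91/128, 23/32, 3/4, 1 } so 1453/2048
edge 13 of 14 (blue): { 0, 1/2, 5/8, 11/16, 45/64, 181/256, 363/512, 1453/2048 | 727/1024, 91/128, 23/32, 3/4, 1 } so 2907/4096
edge 14 of 14 (blue): { 0, 1/2, 5/8, 11/16, 45/64, 181/256, 363/512, 1453/2048, 2907/4096 | 727/1024, 91/128, 23/32, 3/4, 1 } so 5815/8192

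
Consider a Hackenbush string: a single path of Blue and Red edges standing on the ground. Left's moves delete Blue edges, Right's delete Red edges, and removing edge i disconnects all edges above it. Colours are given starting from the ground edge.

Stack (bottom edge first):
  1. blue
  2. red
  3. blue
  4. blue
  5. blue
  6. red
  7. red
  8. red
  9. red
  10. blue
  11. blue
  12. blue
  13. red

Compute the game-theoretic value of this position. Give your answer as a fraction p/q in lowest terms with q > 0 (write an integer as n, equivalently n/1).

edge 1 of 13 (blue): { 0 | (no moves) } = 1
edge 2 of 13 (red): { 0 | 1 } = 1/2
edge 3 of 13 (blue): { 0,1/2 | 1 } = 3/4
edge 4 of 13 (blue): { 0,1/2,3/4 | 1 } = 7/8
edge 5 of 13 (blue): { 0,1/2,3/4,7/8 | 1 } = 15/16
edge 6 of 13 (red): { 0,1/2,3/4,7/8 | 15/16,1 } = 29/32
edge 7 of 13 (red): { 0,1/2,3/4,7/8 | 29/32,15/16,1 } = 57/64
edge 8 of 13 (red): { 0,1/2,3/4,7/8 | 57/64,29/32,15/16,1 } = 113/128
edge 9 of 13 (red): { 0,1/2,3/4,7/8 | 113/128,57/64,29/32,15/16,1 } = 225/256
edge 10 of 13 (blue): { 0,1/2,3/4,7/8,225/256 | 113/128,57/64,29/32,15/16,1 } = 451/512
edge 11 of 13 (blue): { 0,1/2,3/4,7/8,225/256,451/512 | 113/128,57/64,29/32,15/16,1 } = 903/1024
edge 12 of 13 (blue): { 0,1/2,3/4,7/8,225/256,451/512,903/1024 | 113/128,57/64,29/32,15/16,1 } = 1807/2048
edge 13 of 13 (red): { 0,1/2,3/4,7/8,225/256,451/512,903/1024 | 1807/2048,113/128,57/64,29/32,15/16,1 } = 3613/4096

3613/4096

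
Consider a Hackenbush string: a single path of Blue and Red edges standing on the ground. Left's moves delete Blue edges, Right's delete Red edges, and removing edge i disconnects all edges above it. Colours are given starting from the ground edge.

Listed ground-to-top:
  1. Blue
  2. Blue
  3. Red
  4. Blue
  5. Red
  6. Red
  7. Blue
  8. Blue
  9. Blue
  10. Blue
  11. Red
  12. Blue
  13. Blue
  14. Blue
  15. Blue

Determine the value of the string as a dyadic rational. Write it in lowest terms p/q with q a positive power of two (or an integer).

B: Left { 0 }, Right { (no moves) } -> simplest 1
BB: Left { 0 1 }, Right { (no moves) } -> simplest 2
BBR: Left { 0 1 }, Right { 2 } -> simplest 3/2
BBRB: Left { 0 1 3/2 }, Right { 2 } -> simplest 7/4
BBRBR: Left { 0 1 3/2 }, Right { 7/4 2 } -> simplest 13/8
BBRBRR: Left { 0 1 3/2 }, Right { 13/8 7/4 2 } -> simplest 25/16
BBRBRRB: Left { 0 1 3/2 25/16 }, Right { 13/8 7/4 2 } -> simplest 51/32
BBRBRRBB: Left { 0 1 3/2 25/16 51/32 }, Right { 13/8 7/4 2 } -> simplest 103/64
BBRBRRBBB: Left { 0 1 3/2 25/16 51/32 103/64 }, Right { 13/8 7/4 2 } -> simplest 207/128
BBRBRRBBBB: Left { 0 1 3/2 25/16 51/32 103/64 207/128 }, Right { 13/8 7/4 2 } -> simplest 415/256
BBRBRRBBBBR: Left { 0 1 3/2 25/16 51/32 103/64 207/128 }, Right { 415/256 13/8 7/4 2 } -> simplest 829/512
BBRBRRBBBBRB: Left { 0 1 3/2 25/16 51/32 103/64 207/128 829/512 }, Right { 415/256 13/8 7/4 2 } -> simplest 1659/1024
BBRBRRBBBBRBB: Left { 0 1 3/2 25/16 51/32 103/64 207/128 829/512 1659/1024 }, Right { 415/256 13/8 7/4 2 } -> simplest 3319/2048
BBRBRRBBBBRBBB: Left { 0 1 3/2 25/16 51/32 103/64 207/128 829/512 1659/1024 3319/2048 }, Right { 415/256 13/8 7/4 2 } -> simplest 6639/4096
BBRBRRBBBBRBBBB: Left { 0 1 3/2 25/16 51/32 103/64 207/128 829/512 1659/1024 3319/2048 6639/4096 }, Right { 415/256 13/8 7/4 2 } -> simplest 13279/8192

13279/8192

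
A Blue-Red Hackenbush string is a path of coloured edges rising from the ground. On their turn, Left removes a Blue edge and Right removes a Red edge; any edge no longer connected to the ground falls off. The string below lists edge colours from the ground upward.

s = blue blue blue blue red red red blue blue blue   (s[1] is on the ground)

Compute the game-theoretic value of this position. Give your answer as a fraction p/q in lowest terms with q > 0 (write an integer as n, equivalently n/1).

Prefix values for blue blue blue blue red red red blue blue blue via {L|R} + simplicity:
g(b) = { 0 | · } -> 1
g(bb) = { 0, 1 | · } -> 2
g(bbb) = { 0, 1, 2 | · } -> 3
g(bbbb) = { 0, 1, 2, 3 | · } -> 4
g(bbbbr) = { 0, 1, 2, 3 | 4 } -> 7/2
g(bbbbrr) = { 0, 1, 2, 3 | 7/2, 4 } -> 13/4
g(bbbbrrr) = { 0, 1, 2, 3 | 13/4, 7/2, 4 } -> 25/8
g(bbbbrrrb) = { 0, 1, 2, 3, 25/8 | 13/4, 7/2, 4 } -> 51/16
g(bbbbrrrbb) = { 0, 1, 2, 3, 25/8, 51/16 | 13/4, 7/2, 4 } -> 103/32
g(bbbbrrrbbb) = { 0, 1, 2, 3, 25/8, 51/16, 103/32 | 13/4, 7/2, 4 } -> 207/64

207/64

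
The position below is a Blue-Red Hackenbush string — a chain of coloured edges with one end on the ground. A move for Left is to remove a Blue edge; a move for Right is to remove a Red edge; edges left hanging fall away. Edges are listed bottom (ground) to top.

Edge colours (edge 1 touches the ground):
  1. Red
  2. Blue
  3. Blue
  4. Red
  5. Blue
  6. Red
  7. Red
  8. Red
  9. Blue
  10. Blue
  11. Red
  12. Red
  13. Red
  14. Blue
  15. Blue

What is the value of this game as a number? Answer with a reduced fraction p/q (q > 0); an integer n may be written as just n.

Recurse on prefixes of the 15-edge string Red Blue Blue Red Blue Red Red Red Blue Blue Red Red Red Blue Blue:
v_1 [R]  L=[∅]  R=[0]  = -1
v_2 [RB]  L=[-1]  R=[0]  = -1/2
v_3 [RBB]  L=[-1, -1/2]  R=[0]  = -1/4
v_4 [RBBR]  L=[-1, -1/2]  R=[-1/4, 0]  = -3/8
v_5 [RBBRB]  L=[-1, -1/2, -3/8]  R=[-1/4, 0]  = -5/16
v_6 [RBBRBR]  L=[-1, -1/2, -3/8]  R=[-5/16, -1/4, 0]  = -11/32
v_7 [RBBRBRR]  L=[-1, -1/2, -3/8]  R=[-11/32, -5/16, -1/4, 0]  = -23/64
v_8 [RBBRBRRR]  L=[-1, -1/2, -3/8]  R=[-23/64, -11/32, -5/16, -1/4, 0]  = -47/128
v_9 [RBBRBRRRB]  L=[-1, -1/2, -3/8, -47/128]  R=[-23/64, -11/32, -5/16, -1/4, 0]  = -93/256
v_10 [RBBRBRRRBB]  L=[-1, -1/2, -3/8, -47/128, -93/256]  R=[-23/64, -11/32, -5/16, -1/4, 0]  = -185/512
v_11 [RBBRBRRRBBR]  L=[-1, -1/2, -3/8, -47/128, -93/256]  R=[-185/512, -23/64, -11/32, -5/16, -1/4, 0]  = -371/1024
v_12 [RBBRBRRRBBRR]  L=[-1, -1/2, -3/8, -47/128, -93/256]  R=[-371/1024, -185/512, -23/64, -11/32, -5/16, -1/4, 0]  = -743/2048
v_13 [RBBRBRRRBBRRR]  L=[-1, -1/2, -3/8, -47/128, -93/256]  R=[-743/2048, -371/1024, -185/512, -23/64, -11/32, -5/16, -1/4, 0]  = -1487/4096
v_14 [RBBRBRRRBBRRRB]  L=[-1, -1/2, -3/8, -47/128, -93/256, -1487/4096]  R=[-743/2048, -371/1024, -185/512, -23/64, -11/32, -5/16, -1/4, 0]  = -2973/8192
v_15 [RBBRBRRRBBRRRBB]  L=[-1, -1/2, -3/8, -47/128, -93/256, -1487/4096, -2973/8192]  R=[-743/2048, -371/1024, -185/512, -23/64, -11/32, -5/16, -1/4, 0]  = -5945/16384

-5945/16384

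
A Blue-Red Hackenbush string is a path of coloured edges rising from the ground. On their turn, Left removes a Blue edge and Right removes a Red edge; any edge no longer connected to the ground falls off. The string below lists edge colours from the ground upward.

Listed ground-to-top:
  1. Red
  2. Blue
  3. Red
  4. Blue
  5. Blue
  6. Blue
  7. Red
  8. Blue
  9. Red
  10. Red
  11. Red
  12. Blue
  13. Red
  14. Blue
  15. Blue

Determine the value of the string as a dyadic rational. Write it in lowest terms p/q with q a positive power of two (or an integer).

1 of 15 · R · max L −∞ · min R 0 => -1
2 of 15 · RB · max L -1 · min R 0 => -1/2
3 of 15 · RBR · max L -1 · min R -1/2 => -3/4
4 of 15 · RBRB · max L -3/4 · min R -1/2 => -5/8
5 of 15 · RBRBB · max L -5/8 · min R -1/2 => -9/16
6 of 15 · RBRBBB · max L -9/16 · min R -1/2 => -17/32
7 of 15 · RBRBBBR · max L -9/16 · min R -17/32 => -35/64
8 of 15 · RBRBBBRB · max L -35/64 · min R -17/32 => -69/128
9 of 15 · RBRBBBRBR · max L -35/64 · min R -69/128 => -139/256
10 of 15 · RBRBBBRBRR · max L -35/64 · min R -139/256 => -279/512
11 of 15 · RBRBBBRBRRR · max L -35/64 · min R -279/512 => -559/1024
12 of 15 · RBRBBBRBRRRB · max L -559/1024 · min R -279/512 => -1117/2048
13 of 15 · RBRBBBRBRRRBR · max L -559/1024 · min R -1117/2048 => -2235/4096
14 of 15 · RBRBBBRBRRRBRB · max L -2235/4096 · min R -1117/2048 => -4469/8192
15 of 15 · RBRBBBRBRRRBRBB · max L -4469/8192 · min R -1117/2048 => -8937/16384

-8937/16384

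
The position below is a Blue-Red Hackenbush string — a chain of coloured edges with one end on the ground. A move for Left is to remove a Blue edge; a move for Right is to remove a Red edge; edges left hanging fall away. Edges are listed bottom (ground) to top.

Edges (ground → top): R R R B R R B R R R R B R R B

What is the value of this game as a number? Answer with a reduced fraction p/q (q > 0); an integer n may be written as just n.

-11757/4096

R: Left {  }, Right { 0 } ⇒ simplest -1
RR: Left {  }, Right { -1 0 } ⇒ simplest -2
RRR: Left {  }, Right { -2 -1 0 } ⇒ simplest -3
RRRB: Left { -3 }, Right { -2 -1 0 } ⇒ simplest -5/2
RRRBR: Left { -3 }, Right { -5/2 -2 -1 0 } ⇒ simplest -11/4
RRRBRR: Left { -3 }, Right { -11/4 -5/2 -2 -1 0 } ⇒ simplest -23/8
RRRBRRB: Left { -3 -23/8 }, Right { -11/4 -5/2 -2 -1 0 } ⇒ simplest -45/16
RRRBRRBR: Left { -3 -23/8 }, Right { -45/16 -11/4 -5/2 -2 -1 0 } ⇒ simplest -91/32
RRRBRRBRR: Left { -3 -23/8 }, Right { -91/32 -45/16 -11/4 -5/2 -2 -1 0 } ⇒ simplest -183/64
RRRBRRBRRR: Left { -3 -23/8 }, Right { -183/64 -91/32 -45/16 -11/4 -5/2 -2 -1 0 } ⇒ simplest -367/128
RRRBRRBRRRR: Left { -3 -23/8 }, Right { -367/128 -183/64 -91/32 -45/16 -11/4 -5/2 -2 -1 0 } ⇒ simplest -735/256
RRRBRRBRRRRB: Left { -3 -23/8 -735/256 }, Right { -367/128 -183/64 -91/32 -45/16 -11/4 -5/2 -2 -1 0 } ⇒ simplest -1469/512
RRRBRRBRRRRBR: Left { -3 -23/8 -735/256 }, Right { -1469/512 -367/128 -183/64 -91/32 -45/16 -11/4 -5/2 -2 -1 0 } ⇒ simplest -2939/1024
RRRBRRBRRRRBRR: Left { -3 -23/8 -735/256 }, Right { -2939/1024 -1469/512 -367/128 -183/64 -91/32 -45/16 -11/4 -5/2 -2 -1 0 } ⇒ simplest -5879/2048
RRRBRRBRRRRBRRB: Left { -3 -23/8 -735/256 -5879/2048 }, Right { -2939/1024 -1469/512 -367/128 -183/64 -91/32 -45/16 -11/4 -5/2 -2 -1 0 } ⇒ simplest -11757/4096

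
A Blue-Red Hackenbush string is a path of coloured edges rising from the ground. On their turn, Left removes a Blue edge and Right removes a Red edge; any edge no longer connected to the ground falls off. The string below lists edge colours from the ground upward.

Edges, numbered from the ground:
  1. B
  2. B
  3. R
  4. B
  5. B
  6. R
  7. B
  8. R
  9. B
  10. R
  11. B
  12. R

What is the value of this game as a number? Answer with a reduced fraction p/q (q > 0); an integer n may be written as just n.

Prefix values for B B R B B R B R B R B R via {L|R} + simplicity:
step 1: add B to get B; options L={ 0 } R={ · } = 1
step 2: add B to get BB; options L={ 0,1 } R={ · } = 2
step 3: add R to get BBR; options L={ 0,1 } R={ 2 } = 3/2
step 4: add B to get BBRB; options L={ 0,1,3/2 } R={ 2 } = 7/4
step 5: add B to get BBRBB; options L={ 0,1,3/2,7/4 } R={ 2 } = 15/8
step 6: add R to get BBRBBR; options L={ 0,1,3/2,7/4 } R={ 15/8,2 } = 29/16
step 7: add B to get BBRBBRB; options L={ 0,1,3/2,7/4,29/16 } R={ 15/8,2 } = 59/32
step 8: add R to get BBRBBRBR; options L={ 0,1,3/2,7/4,29/16 } R={ 59/32,15/8,2 } = 117/64
step 9: add B to get BBRBBRBRB; options L={ 0,1,3/2,7/4,29/16,117/64 } R={ 59/32,15/8,2 } = 235/128
step 10: add R to get BBRBBRBRBR; options L={ 0,1,3/2,7/4,29/16,117/64 } R={ 235/128,59/32,15/8,2 } = 469/256
step 11: add B to get BBRBBRBRBRB; options L={ 0,1,3/2,7/4,29/16,117/64,469/256 } R={ 235/128,59/32,15/8,2 } = 939/512
step 12: add R to get BBRBBRBRBRBR; options L={ 0,1,3/2,7/4,29/16,117/64,469/256 } R={ 939/512,235/128,59/32,15/8,2 } = 1877/1024

1877/1024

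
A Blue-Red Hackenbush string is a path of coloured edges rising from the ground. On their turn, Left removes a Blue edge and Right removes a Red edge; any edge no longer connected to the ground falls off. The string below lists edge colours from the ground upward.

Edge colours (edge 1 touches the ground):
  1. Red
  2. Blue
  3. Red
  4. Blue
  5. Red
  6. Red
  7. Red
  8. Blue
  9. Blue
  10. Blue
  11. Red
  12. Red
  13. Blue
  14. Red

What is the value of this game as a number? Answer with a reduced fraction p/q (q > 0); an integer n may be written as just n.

-5915/8192

v(R) = { — | 0 } → -1
v(RB) = { -1 | 0 } → -1/2
v(RBR) = { -1 | -1/2; 0 } → -3/4
v(RBRB) = { -1; -3/4 | -1/2; 0 } → -5/8
v(RBRBR) = { -1; -3/4 | -5/8; -1/2; 0 } → -11/16
v(RBRBRR) = { -1; -3/4 | -11/16; -5/8; -1/2; 0 } → -23/32
v(RBRBRRR) = { -1; -3/4 | -23/32; -11/16; -5/8; -1/2; 0 } → -47/64
v(RBRBRRRB) = { -1; -3/4; -47/64 | -23/32; -11/16; -5/8; -1/2; 0 } → -93/128
v(RBRBRRRBB) = { -1; -3/4; -47/64; -93/128 | -23/32; -11/16; -5/8; -1/2; 0 } → -185/256
v(RBRBRRRBBB) = { -1; -3/4; -47/64; -93/128; -185/256 | -23/32; -11/16; -5/8; -1/2; 0 } → -369/512
v(RBRBRRRBBBR) = { -1; -3/4; -47/64; -93/128; -185/256 | -369/512; -23/32; -11/16; -5/8; -1/2; 0 } → -739/1024
v(RBRBRRRBBBRR) = { -1; -3/4; -47/64; -93/128; -185/256 | -739/1024; -369/512; -23/32; -11/16; -5/8; -1/2; 0 } → -1479/2048
v(RBRBRRRBBBRRB) = { -1; -3/4; -47/64; -93/128; -185/256; -1479/2048 | -739/1024; -369/512; -23/32; -11/16; -5/8; -1/2; 0 } → -2957/4096
v(RBRBRRRBBBRRBR) = { -1; -3/4; -47/64; -93/128; -185/256; -1479/2048 | -2957/4096; -739/1024; -369/512; -23/32; -11/16; -5/8; -1/2; 0 } → -5915/8192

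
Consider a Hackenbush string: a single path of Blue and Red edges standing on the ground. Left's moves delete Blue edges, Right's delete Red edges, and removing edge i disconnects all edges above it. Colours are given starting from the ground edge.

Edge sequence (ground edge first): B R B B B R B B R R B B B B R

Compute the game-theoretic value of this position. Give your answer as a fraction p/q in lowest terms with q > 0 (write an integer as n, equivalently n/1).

15165/16384

g(B) = { 0 | · } → 1
g(BR) = { 0 | 1 } → 1/2
g(BRB) = { 0, 1/2 | 1 } → 3/4
g(BRBB) = { 0, 1/2, 3/4 | 1 } → 7/8
g(BRBBB) = { 0, 1/2, 3/4, 7/8 | 1 } → 15/16
g(BRBBBR) = { 0, 1/2, 3/4, 7/8 | 15/16, 1 } → 29/32
g(BRBBBRB) = { 0, 1/2, 3/4, 7/8, 29/32 | 15/16, 1 } → 59/64
g(BRBBBRBB) = { 0, 1/2, 3/4, 7/8, 29/32, 59/64 | 15/16, 1 } → 119/128
g(BRBBBRBBR) = { 0, 1/2, 3/4, 7/8, 29/32, 59/64 | 119/128, 15/16, 1 } → 237/256
g(BRBBBRBBRR) = { 0, 1/2, 3/4, 7/8, 29/32, 59/64 | 237/256, 119/128, 15/16, 1 } → 473/512
g(BRBBBRBBRRB) = { 0, 1/2, 3/4, 7/8, 29/32, 59/64, 473/512 | 237/256, 119/128, 15/16, 1 } → 947/1024
g(BRBBBRBBRRBB) = { 0, 1/2, 3/4, 7/8, 29/32, 59/64, 473/512, 947/1024 | 237/256, 119/128, 15/16, 1 } → 1895/2048
g(BRBBBRBBRRBBB) = { 0, 1/2, 3/4, 7/8, 29/32, 59/64, 473/512, 947/1024, 1895/2048 | 237/256, 119/128, 15/16, 1 } → 3791/4096
g(BRBBBRBBRRBBBB) = { 0, 1/2, 3/4, 7/8, 29/32, 59/64, 473/512, 947/1024, 1895/2048, 3791/4096 | 237/256, 119/128, 15/16, 1 } → 7583/8192
g(BRBBBRBBRRBBBBR) = { 0, 1/2, 3/4, 7/8, 29/32, 59/64, 473/512, 947/1024, 1895/2048, 3791/4096 | 7583/8192, 237/256, 119/128, 15/16, 1 } → 15165/16384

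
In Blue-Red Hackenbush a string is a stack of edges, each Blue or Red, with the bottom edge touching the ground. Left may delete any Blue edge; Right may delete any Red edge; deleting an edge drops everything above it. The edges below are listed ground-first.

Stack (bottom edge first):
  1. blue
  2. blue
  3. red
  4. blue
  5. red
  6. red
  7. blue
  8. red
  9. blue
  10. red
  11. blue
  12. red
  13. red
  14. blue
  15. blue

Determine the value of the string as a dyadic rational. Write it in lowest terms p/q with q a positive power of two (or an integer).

step 1: add blue to get b; options L={ 0 } R={ ∅ } — 1
step 2: add blue to get bb; options L={ 0; 1 } R={ ∅ } — 2
step 3: add red to get bbr; options L={ 0; 1 } R={ 2 } — 3/2
step 4: add blue to get bbrb; options L={ 0; 1; 3/2 } R={ 2 } — 7/4
step 5: add red to get bbrbr; options L={ 0; 1; 3/2 } R={ 7/4; 2 } — 13/8
step 6: add red to get bbrbrr; options L={ 0; 1; 3/2 } R={ 13/8; 7/4; 2 } — 25/16
step 7: add blue to get bbrbrrb; options L={ 0; 1; 3/2; 25/16 } R={ 13/8; 7/4; 2 } — 51/32
step 8: add red to get bbrbrrbr; options L={ 0; 1; 3/2; 25/16 } R={ 51/32; 13/8; 7/4; 2 } — 101/64
step 9: add blue to get bbrbrrbrb; options L={ 0; 1; 3/2; 25/16; 101/64 } R={ 51/32; 13/8; 7/4; 2 } — 203/128
step 10: add red to get bbrbrrbrbr; options L={ 0; 1; 3/2; 25/16; 101/64 } R={ 203/128; 51/32; 13/8; 7/4; 2 } — 405/256
step 11: add blue to get bbrbrrbrbrb; options L={ 0; 1; 3/2; 25/16; 101/64; 405/256 } R={ 203/128; 51/32; 13/8; 7/4; 2 } — 811/512
step 12: add red to get bbrbrrbrbrbr; options L={ 0; 1; 3/2; 25/16; 101/64; 405/256 } R={ 811/512; 203/128; 51/32; 13/8; 7/4; 2 } — 1621/1024
step 13: add red to get bbrbrrbrbrbrr; options L={ 0; 1; 3/2; 25/16; 101/64; 405/256 } R={ 1621/1024; 811/512; 203/128; 51/32; 13/8; 7/4; 2 } — 3241/2048
step 14: add blue to get bbrbrrbrbrbrrb; options L={ 0; 1; 3/2; 25/16; 101/64; 405/256; 3241/2048 } R={ 1621/1024; 811/512; 203/128; 51/32; 13/8; 7/4; 2 } — 6483/4096
step 15: add blue to get bbrbrrbrbrbrrbb; options L={ 0; 1; 3/2; 25/16; 101/64; 405/256; 3241/2048; 6483/4096 } R={ 1621/1024; 811/512; 203/128; 51/32; 13/8; 7/4; 2 } — 12967/8192

12967/8192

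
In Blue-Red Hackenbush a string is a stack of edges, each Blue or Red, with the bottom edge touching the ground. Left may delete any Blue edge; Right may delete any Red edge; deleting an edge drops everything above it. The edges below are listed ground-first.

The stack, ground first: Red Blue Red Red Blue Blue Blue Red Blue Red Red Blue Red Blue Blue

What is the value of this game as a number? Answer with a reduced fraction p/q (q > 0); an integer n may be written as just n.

step 1: add Red to get R; options L={ · } R={ 0 } — -1
step 2: add Blue to get RB; options L={ -1 } R={ 0 } — -1/2
step 3: add Red to get RBR; options L={ -1 } R={ -1/2,0 } — -3/4
step 4: add Red to get RBRR; options L={ -1 } R={ -3/4,-1/2,0 } — -7/8
step 5: add Blue to get RBRRB; options L={ -1,-7/8 } R={ -3/4,-1/2,0 } — -13/16
step 6: add Blue to get RBRRBB; options L={ -1,-7/8,-13/16 } R={ -3/4,-1/2,0 } — -25/32
step 7: add Blue to get RBRRBBB; options L={ -1,-7/8,-13/16,-25/32 } R={ -3/4,-1/2,0 } — -49/64
step 8: add Red to get RBRRBBBR; options L={ -1,-7/8,-13/16,-25/32 } R={ -49/64,-3/4,-1/2,0 } — -99/128
step 9: add Blue to get RBRRBBBRB; options L={ -1,-7/8,-13/16,-25/32,-99/128 } R={ -49/64,-3/4,-1/2,0 } — -197/256
step 10: add Red to get RBRRBBBRBR; options L={ -1,-7/8,-13/16,-25/32,-99/128 } R={ -197/256,-49/64,-3/4,-1/2,0 } — -395/512
step 11: add Red to get RBRRBBBRBRR; options L={ -1,-7/8,-13/16,-25/32,-99/128 } R={ -395/512,-197/256,-49/64,-3/4,-1/2,0 } — -791/1024
step 12: add Blue to get RBRRBBBRBRRB; options L={ -1,-7/8,-13/16,-25/32,-99/128,-791/1024 } R={ -395/512,-197/256,-49/64,-3/4,-1/2,0 } — -1581/2048
step 13: add Red to get RBRRBBBRBRRBR; options L={ -1,-7/8,-13/16,-25/32,-99/128,-791/1024 } R={ -1581/2048,-395/512,-197/256,-49/64,-3/4,-1/2,0 } — -3163/4096
step 14: add Blue to get RBRRBBBRBRRBRB; options L={ -1,-7/8,-13/16,-25/32,-99/128,-791/1024,-3163/4096 } R={ -1581/2048,-395/512,-197/256,-49/64,-3/4,-1/2,0 } — -6325/8192
step 15: add Blue to get RBRRBBBRBRRBRBB; options L={ -1,-7/8,-13/16,-25/32,-99/128,-791/1024,-3163/4096,-6325/8192 } R={ -1581/2048,-395/512,-197/256,-49/64,-3/4,-1/2,0 } — -12649/16384

-12649/16384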